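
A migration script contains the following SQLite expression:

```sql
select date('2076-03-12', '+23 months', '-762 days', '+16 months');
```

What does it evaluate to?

Adding +23 months to 2076-03-12 gives 2078-02-12.
Applying '-762 days' to 2078-02-12: counting 762 days back gives 2076-01-12.
Adding +16 months to 2076-01-12 gives 2077-05-12.

2077-05-12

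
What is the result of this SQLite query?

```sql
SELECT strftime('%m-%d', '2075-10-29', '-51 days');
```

First apply '-51 days': 2075-10-29 → 2075-09-08.
`%m-%d` extracts the month-day: 09-08.

09-08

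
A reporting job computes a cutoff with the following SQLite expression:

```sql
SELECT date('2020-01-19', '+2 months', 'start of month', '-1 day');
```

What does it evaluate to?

2020-02-29

Adding +2 months to 2020-01-19 gives 2020-03-19.
`start of month` rewinds 2020-03-19 to 2020-03-01.
Going back 1 day from 2020-03-01 reaches 2020-02-29 (last day of February, 29 days).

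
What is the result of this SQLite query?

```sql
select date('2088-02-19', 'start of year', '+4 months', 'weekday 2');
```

2088-05-04

`start of year` rewinds 2088-02-19 to 2088-01-01.
Adding +4 months to 2088-01-01 gives 2088-05-01.
`weekday 2` advances to the next Tuesday; 2088-05-01 is a Saturday, so it moves forward to 2088-05-04.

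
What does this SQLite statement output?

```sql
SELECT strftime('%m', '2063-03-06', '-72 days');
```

12

First apply '-72 days': 2063-03-06 → 2062-12-24.
`%m` extracts the 2-digit month (01-12): 12.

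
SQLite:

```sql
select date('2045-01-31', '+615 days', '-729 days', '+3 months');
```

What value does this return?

2045-01-09

Applying '+615 days' to 2045-01-31: counting 615 days forward gives 2046-10-08.
Applying '-729 days' to 2046-10-08: counting 729 days back gives 2044-10-09.
Adding +3 months to 2044-10-09 gives 2045-01-09.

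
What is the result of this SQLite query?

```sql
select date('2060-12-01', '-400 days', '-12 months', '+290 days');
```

2059-08-14

Applying '-400 days' to 2060-12-01: counting 400 days back gives 2059-10-28.
Adding -12 months to 2059-10-28 gives 2058-10-28.
Applying '+290 days' to 2058-10-28: counting 290 days forward gives 2059-08-14.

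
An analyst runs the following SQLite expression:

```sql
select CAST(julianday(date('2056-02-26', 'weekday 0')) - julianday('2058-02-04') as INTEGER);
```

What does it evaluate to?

`weekday 0` advances to the next Sunday; 2056-02-26 is a Saturday, so it moves forward to 2056-02-27.
2 days remain in February 2056 after the 27th (29 − 27).
Full months from March 2056 through January 2058 contribute their day counts.
Then 4 days into February 2058.
Total: 2 + 31 + 30 + 31 + 30 + 31 + 31 + 30 + 31 + 30 + 31 + 31 + 28 + 31 + 30 + 31 + 30 + 31 + 31 + 30 + 31 + 30 + 31 + 31 + 4 = 708.
The subtraction is earlier − later, so the result is −708 → -708.

-708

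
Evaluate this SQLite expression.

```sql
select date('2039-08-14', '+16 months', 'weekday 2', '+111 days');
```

2041-04-08

Adding +16 months to 2039-08-14 gives 2040-12-14.
`weekday 2` advances to the next Tuesday; 2040-12-14 is a Friday, so it moves forward to 2040-12-18.
Applying '+111 days' to 2040-12-18: counting 111 days forward gives 2041-04-08.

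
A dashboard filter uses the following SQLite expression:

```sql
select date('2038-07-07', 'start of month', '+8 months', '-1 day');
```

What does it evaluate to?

`start of month` rewinds 2038-07-07 to 2038-07-01.
Adding +8 months to 2038-07-01 gives 2039-03-01.
Going back 1 day from 2039-03-01 reaches 2039-02-28 (last day of February, 28 days).

2039-02-28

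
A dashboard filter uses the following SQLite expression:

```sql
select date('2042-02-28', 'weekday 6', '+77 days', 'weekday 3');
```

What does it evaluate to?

2042-05-21

`weekday 6` advances to the next Saturday; 2042-02-28 is a Friday, so it moves forward to 2042-03-01.
Applying '+77 days' to 2042-03-01: counting 77 days forward gives 2042-05-17.
`weekday 3` advances to the next Wednesday; 2042-05-17 is a Saturday, so it moves forward to 2042-05-21.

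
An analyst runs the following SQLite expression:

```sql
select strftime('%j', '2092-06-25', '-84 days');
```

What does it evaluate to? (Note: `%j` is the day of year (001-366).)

First apply '-84 days': 2092-06-25 → 2092-04-02.
Day-of-year for 2092-04-02: days since 2092-01-01 inclusive = 93, zero-padded to 093.

093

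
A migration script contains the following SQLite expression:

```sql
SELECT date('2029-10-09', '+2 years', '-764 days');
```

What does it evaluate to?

2029-09-05

Adding +2 years to 2029-10-09 gives 2031-10-09.
Applying '-764 days' to 2031-10-09: counting 764 days back gives 2029-09-05.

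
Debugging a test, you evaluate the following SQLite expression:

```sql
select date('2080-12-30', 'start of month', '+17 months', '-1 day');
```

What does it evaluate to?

`start of month` rewinds 2080-12-30 to 2080-12-01.
Adding +17 months to 2080-12-01 gives 2082-05-01.
Going back 1 day from 2082-05-01 reaches 2082-04-30 (last day of April, 30 days).

2082-04-30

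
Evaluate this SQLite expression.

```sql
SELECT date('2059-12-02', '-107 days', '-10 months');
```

Applying '-107 days' to 2059-12-02: counting 107 days back gives 2059-08-17.
Adding -10 months to 2059-08-17 gives 2058-10-17.

2058-10-17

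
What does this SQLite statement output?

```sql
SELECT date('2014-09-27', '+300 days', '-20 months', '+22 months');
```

2015-09-24

Applying '+300 days' to 2014-09-27: counting 300 days forward gives 2015-07-24.
Adding -20 months to 2015-07-24 gives 2013-11-24.
Adding +22 months to 2013-11-24 gives 2015-09-24.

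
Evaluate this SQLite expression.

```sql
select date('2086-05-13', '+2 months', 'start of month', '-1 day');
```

2086-06-30

Adding +2 months to 2086-05-13 gives 2086-07-13.
`start of month` rewinds 2086-07-13 to 2086-07-01.
Going back 1 day from 2086-07-01 reaches 2086-06-30 (last day of June, 30 days).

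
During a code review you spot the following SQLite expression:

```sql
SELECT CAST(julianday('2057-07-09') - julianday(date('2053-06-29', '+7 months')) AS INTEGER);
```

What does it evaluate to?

1257

Adding +7 months to 2053-06-29 gives 2054-01-29.
2 days remain in January 2054 after the 29th (31 − 29).
Full months from February 2054 through June 2057 contribute their day counts.
Then 9 days into July 2057.
Total: 2 + 28 + 31 + 30 + 31 + 30 + 31 + 31 + 30 + 31 + 30 + 31 + 31 + 28 + 31 + 30 + 31 + 30 + 31 + 31 + 30 + 31 + 30 + 31 + 31 + 29 + 31 + 30 + 31 + 30 + 31 + 31 + 30 + 31 + 30 + 31 + 31 + 28 + 31 + 30 + 31 + 30 + 9 = 1257.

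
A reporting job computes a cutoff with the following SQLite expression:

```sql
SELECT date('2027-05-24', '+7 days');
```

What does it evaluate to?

Advancing 7 more days within May lands on 2027-05-31.

2027-05-31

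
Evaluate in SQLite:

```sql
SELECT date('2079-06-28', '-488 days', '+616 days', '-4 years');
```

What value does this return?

2075-11-03

Applying '-488 days' to 2079-06-28: counting 488 days back gives 2078-02-25.
Applying '+616 days' to 2078-02-25: counting 616 days forward gives 2079-11-03.
Adding -4 years to 2079-11-03 gives 2075-11-03.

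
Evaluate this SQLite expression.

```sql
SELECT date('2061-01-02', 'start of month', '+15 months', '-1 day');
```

2062-03-31

`start of month` rewinds 2061-01-02 to 2061-01-01.
Adding +15 months to 2061-01-01 gives 2062-04-01.
Going back 1 day from 2062-04-01 reaches 2062-03-31 (last day of March, 31 days).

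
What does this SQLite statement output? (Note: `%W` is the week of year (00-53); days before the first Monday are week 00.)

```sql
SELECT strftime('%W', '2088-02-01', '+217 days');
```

First apply '+217 days': 2088-02-01 → 2088-09-05.
2088-09-05 is a Sunday. SQLite's %W counts Mondays since the year started; the result is 35.

35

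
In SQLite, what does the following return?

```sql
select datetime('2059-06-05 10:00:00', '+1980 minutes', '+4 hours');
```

1980 minutes = 33h 0m; +1980 minutes from 2059-06-05 10:00:00 is 2059-06-06 19:00:00 (crosses midnight).
+4 hours from 2059-06-06 19:00:00 is 2059-06-06 23:00:00.

2059-06-06 23:00:00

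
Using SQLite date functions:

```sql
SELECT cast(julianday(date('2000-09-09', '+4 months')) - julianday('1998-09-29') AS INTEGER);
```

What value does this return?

Adding +4 months to 2000-09-09 gives 2001-01-09.
1 day remains in September 1998 after the 29th (30 − 29).
Full months from October 1998 through December 2000 contribute their day counts.
Then 9 days into January 2001.
Total: 1 + 31 + 30 + 31 + 31 + 28 + 31 + 30 + 31 + 30 + 31 + 31 + 30 + 31 + 30 + 31 + 31 + 29 + 31 + 30 + 31 + 30 + 31 + 31 + 30 + 31 + 30 + 31 + 9 = 833.

833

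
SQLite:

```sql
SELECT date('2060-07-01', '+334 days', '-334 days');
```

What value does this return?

2060-07-01

Applying '+334 days' to 2060-07-01: counting 334 days forward gives 2061-05-31.
Applying '-334 days' to 2061-05-31: counting 334 days back gives 2060-07-01.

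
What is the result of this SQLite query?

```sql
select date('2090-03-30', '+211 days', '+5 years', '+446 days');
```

2097-01-15

Applying '+211 days' to 2090-03-30: counting 211 days forward gives 2090-10-27.
Adding +5 years to 2090-10-27 gives 2095-10-27.
Applying '+446 days' to 2095-10-27: counting 446 days forward gives 2097-01-15.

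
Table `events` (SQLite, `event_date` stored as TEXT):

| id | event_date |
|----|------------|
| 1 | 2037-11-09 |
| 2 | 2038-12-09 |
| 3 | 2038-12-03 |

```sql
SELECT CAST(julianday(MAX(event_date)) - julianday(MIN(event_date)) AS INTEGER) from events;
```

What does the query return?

395

MIN = 2037-11-09, MAX = 2038-12-09.
21 days remain in November 2037 after the 9th (30 − 9).
Full months from December 2037 through November 2038 contribute their day counts.
Then 9 days into December 2038.
Total: 21 + 31 + 31 + 28 + 31 + 30 + 31 + 30 + 31 + 31 + 30 + 31 + 30 + 9 = 395.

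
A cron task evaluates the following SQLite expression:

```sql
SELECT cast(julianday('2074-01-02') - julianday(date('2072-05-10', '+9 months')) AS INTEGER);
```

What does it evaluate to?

326

Adding +9 months to 2072-05-10 gives 2073-02-10.
18 days remain in February 2073 after the 10th (28 − 10).
Full months from March 2073 through December 2073 contribute their day counts.
Then 2 days into January 2074.
Total: 18 + 31 + 30 + 31 + 30 + 31 + 31 + 30 + 31 + 30 + 31 + 2 = 326.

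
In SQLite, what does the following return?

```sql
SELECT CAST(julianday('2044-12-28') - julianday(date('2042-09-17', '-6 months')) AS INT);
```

1017

Adding -6 months to 2042-09-17 gives 2042-03-17.
14 days remain in March 2042 after the 17th (31 − 17).
Full months from April 2042 through November 2044 contribute their day counts.
Then 28 days into December 2044.
Total: 14 + 30 + 31 + 30 + 31 + 31 + 30 + 31 + 30 + 31 + 31 + 28 + 31 + 30 + 31 + 30 + 31 + 31 + 30 + 31 + 30 + 31 + 31 + 29 + 31 + 30 + 31 + 30 + 31 + 31 + 30 + 31 + 30 + 28 = 1017.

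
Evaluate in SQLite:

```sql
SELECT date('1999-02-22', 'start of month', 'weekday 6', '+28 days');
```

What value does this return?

1999-03-06

`start of month` rewinds 1999-02-22 to 1999-02-01.
`weekday 6` advances to the next Saturday; 1999-02-01 is a Monday, so it moves forward to 1999-02-06.
February 1999 has 28 days; 22 remain after the 6th, so 23 days reach 1999-03-01.
Advancing 5 more days within March lands on 1999-03-06.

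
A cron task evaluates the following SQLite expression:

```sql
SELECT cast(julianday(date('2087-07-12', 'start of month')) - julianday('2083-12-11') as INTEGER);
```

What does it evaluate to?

`start of month` rewinds 2087-07-12 to 2087-07-01.
20 days remain in December 2083 after the 11th (31 − 11).
Full months from January 2084 through June 2087 contribute their day counts.
Then 1 day into July 2087.
Total: 20 + 31 + 29 + 31 + 30 + 31 + 30 + 31 + 31 + 30 + 31 + 30 + 31 + 31 + 28 + 31 + 30 + 31 + 30 + 31 + 31 + 30 + 31 + 30 + 31 + 31 + 28 + 31 + 30 + 31 + 30 + 31 + 31 + 30 + 31 + 30 + 31 + 31 + 28 + 31 + 30 + 31 + 30 + 1 = 1298.

1298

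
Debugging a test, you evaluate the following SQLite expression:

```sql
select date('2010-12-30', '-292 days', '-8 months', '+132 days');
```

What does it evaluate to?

2009-11-22

Applying '-292 days' to 2010-12-30: counting 292 days back gives 2010-03-13.
Adding -8 months to 2010-03-13 gives 2009-07-13.
Applying '+132 days' to 2009-07-13: counting 132 days forward gives 2009-11-22.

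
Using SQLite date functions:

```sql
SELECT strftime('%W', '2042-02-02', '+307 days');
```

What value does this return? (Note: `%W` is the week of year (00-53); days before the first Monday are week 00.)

First apply '+307 days': 2042-02-02 → 2042-12-06.
2042-12-06 is a Saturday. SQLite's %W counts Mondays since the year started; the result is 48.

48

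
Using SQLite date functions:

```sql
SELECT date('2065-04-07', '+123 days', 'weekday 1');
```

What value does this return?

Applying '+123 days' to 2065-04-07: counting 123 days forward gives 2065-08-08.
`weekday 1` advances to the next Monday; 2065-08-08 is a Saturday, so it moves forward to 2065-08-10.

2065-08-10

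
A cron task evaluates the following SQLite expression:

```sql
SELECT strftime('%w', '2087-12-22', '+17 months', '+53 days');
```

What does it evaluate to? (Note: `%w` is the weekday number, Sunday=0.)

4

First apply '+17 months', '+53 days': 2087-12-22 → 2089-07-14.
2089-07-14 is a Thursday; with Sunday=0 that is 4.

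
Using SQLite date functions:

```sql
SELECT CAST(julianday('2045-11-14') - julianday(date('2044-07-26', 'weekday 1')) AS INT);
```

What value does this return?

470

`weekday 1` advances to the next Monday; 2044-07-26 is a Tuesday, so it moves forward to 2044-08-01.
30 days remain in August 2044 after the 1st (31 − 1).
Full months from September 2044 through October 2045 contribute their day counts.
Then 14 days into November 2045.
Total: 30 + 30 + 31 + 30 + 31 + 31 + 28 + 31 + 30 + 31 + 30 + 31 + 31 + 30 + 31 + 14 = 470.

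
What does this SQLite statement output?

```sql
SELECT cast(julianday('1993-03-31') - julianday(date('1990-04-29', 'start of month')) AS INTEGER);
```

1095

`start of month` rewinds 1990-04-29 to 1990-04-01.
29 days remain in April 1990 after the 1st (30 − 1).
Full months from May 1990 through February 1993 contribute their day counts.
Then 31 days into March 1993.
Total: 29 + 31 + 30 + 31 + 31 + 30 + 31 + 30 + 31 + 31 + 28 + 31 + 30 + 31 + 30 + 31 + 31 + 30 + 31 + 30 + 31 + 31 + 29 + 31 + 30 + 31 + 30 + 31 + 31 + 30 + 31 + 30 + 31 + 31 + 28 + 31 = 1095.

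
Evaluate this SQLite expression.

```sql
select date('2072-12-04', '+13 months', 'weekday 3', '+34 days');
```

2074-02-13

Adding +13 months to 2072-12-04 gives 2074-01-04.
`weekday 3` advances to the next Wednesday; 2074-01-04 is a Thursday, so it moves forward to 2074-01-10.
January 2074 has 31 days; 21 remain after the 10th, so 22 days reach 2074-02-01.
Advancing 12 more days within February lands on 2074-02-13.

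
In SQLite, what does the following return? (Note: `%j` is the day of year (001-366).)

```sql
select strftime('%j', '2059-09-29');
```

272

Day-of-year for 2059-09-29: days since 2059-01-01 inclusive = 272, zero-padded to 272.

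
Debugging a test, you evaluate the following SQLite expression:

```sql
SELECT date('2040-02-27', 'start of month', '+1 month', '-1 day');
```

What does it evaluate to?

2040-02-29

`start of month` rewinds 2040-02-27 to 2040-02-01.
Adding +1 month to 2040-02-01 gives 2040-03-01.
Going back 1 day from 2040-03-01 reaches 2040-02-29 (last day of February, 29 days).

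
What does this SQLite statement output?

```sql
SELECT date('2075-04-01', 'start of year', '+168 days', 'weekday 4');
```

2075-06-20

`start of year` rewinds 2075-04-01 to 2075-01-01.
Applying '+168 days' to 2075-01-01: counting 168 days forward gives 2075-06-18.
`weekday 4` advances to the next Thursday; 2075-06-18 is a Tuesday, so it moves forward to 2075-06-20.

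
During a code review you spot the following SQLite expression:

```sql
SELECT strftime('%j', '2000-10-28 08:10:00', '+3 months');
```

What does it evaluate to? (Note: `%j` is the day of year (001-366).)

First apply '+3 months': 2000-10-28 08:10:00 → 2001-01-28 08:10:00.
Day-of-year for 2001-01-28: days since 2001-01-01 inclusive = 28, zero-padded to 028.

028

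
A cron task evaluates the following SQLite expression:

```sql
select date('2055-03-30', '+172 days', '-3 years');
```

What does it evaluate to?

Applying '+172 days' to 2055-03-30: counting 172 days forward gives 2055-09-18.
Adding -3 years to 2055-09-18 gives 2052-09-18.

2052-09-18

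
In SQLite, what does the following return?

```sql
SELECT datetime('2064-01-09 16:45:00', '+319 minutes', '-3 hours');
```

2064-01-09 19:04:00

319 minutes = 5h 19m; +319 minutes from 2064-01-09 16:45:00 is 2064-01-09 22:04:00.
-3 hours from 2064-01-09 22:04:00 is 2064-01-09 19:04:00.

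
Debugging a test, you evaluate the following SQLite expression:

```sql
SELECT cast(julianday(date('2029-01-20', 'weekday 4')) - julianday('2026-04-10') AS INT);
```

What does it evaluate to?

1021

`weekday 4` advances to the next Thursday; 2029-01-20 is a Saturday, so it moves forward to 2029-01-25.
20 days remain in April 2026 after the 10th (30 − 10).
Full months from May 2026 through December 2028 contribute their day counts.
Then 25 days into January 2029.
Total: 20 + 31 + 30 + 31 + 31 + 30 + 31 + 30 + 31 + 31 + 28 + 31 + 30 + 31 + 30 + 31 + 31 + 30 + 31 + 30 + 31 + 31 + 29 + 31 + 30 + 31 + 30 + 31 + 31 + 30 + 31 + 30 + 31 + 25 = 1021.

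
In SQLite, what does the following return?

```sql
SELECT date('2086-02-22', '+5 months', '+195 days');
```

2087-02-02

Adding +5 months to 2086-02-22 gives 2086-07-22.
Applying '+195 days' to 2086-07-22: counting 195 days forward gives 2087-02-02.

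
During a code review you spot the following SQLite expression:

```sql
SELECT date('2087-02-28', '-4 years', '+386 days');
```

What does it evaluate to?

2084-03-20

Adding -4 years to 2087-02-28 gives 2083-02-28.
Applying '+386 days' to 2083-02-28: counting 386 days forward gives 2084-03-20.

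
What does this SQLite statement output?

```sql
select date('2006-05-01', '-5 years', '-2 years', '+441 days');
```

2000-07-15

Adding -5 years to 2006-05-01 gives 2001-05-01.
Adding -2 years to 2001-05-01 gives 1999-05-01.
Applying '+441 days' to 1999-05-01: counting 441 days forward gives 2000-07-15.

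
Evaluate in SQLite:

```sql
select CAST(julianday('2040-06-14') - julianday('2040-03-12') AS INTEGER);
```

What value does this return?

19 days remain in March 2040 after the 12th (31 − 12).
April 2040: 30 days.
May 2040: 31 days.
Then 14 days into June 2040.
Total: 19 + 30 + 31 + 14 = 94.

94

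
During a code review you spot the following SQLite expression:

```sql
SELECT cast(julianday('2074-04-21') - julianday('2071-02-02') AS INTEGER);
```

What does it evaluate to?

26 days remain in February 2071 after the 2nd (28 − 2).
Full months from March 2071 through March 2074 contribute their day counts.
Then 21 days into April 2074.
Total: 26 + 31 + 30 + 31 + 30 + 31 + 31 + 30 + 31 + 30 + 31 + 31 + 29 + 31 + 30 + 31 + 30 + 31 + 31 + 30 + 31 + 30 + 31 + 31 + 28 + 31 + 30 + 31 + 30 + 31 + 31 + 30 + 31 + 30 + 31 + 31 + 28 + 31 + 21 = 1174.

1174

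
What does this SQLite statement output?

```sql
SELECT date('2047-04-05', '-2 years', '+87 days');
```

Adding -2 years to 2047-04-05 gives 2045-04-05.
Applying '+87 days' to 2045-04-05: counting 87 days forward gives 2045-07-01.

2045-07-01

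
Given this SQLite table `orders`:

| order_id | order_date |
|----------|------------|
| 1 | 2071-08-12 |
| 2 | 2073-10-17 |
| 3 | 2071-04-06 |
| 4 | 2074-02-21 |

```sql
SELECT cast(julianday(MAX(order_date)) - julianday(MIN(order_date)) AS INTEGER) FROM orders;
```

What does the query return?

1052

MIN = 2071-04-06, MAX = 2074-02-21.
24 days remain in April 2071 after the 6th (30 − 6).
Full months from May 2071 through January 2074 contribute their day counts.
Then 21 days into February 2074.
Total: 24 + 31 + 30 + 31 + 31 + 30 + 31 + 30 + 31 + 31 + 29 + 31 + 30 + 31 + 30 + 31 + 31 + 30 + 31 + 30 + 31 + 31 + 28 + 31 + 30 + 31 + 30 + 31 + 31 + 30 + 31 + 30 + 31 + 31 + 21 = 1052.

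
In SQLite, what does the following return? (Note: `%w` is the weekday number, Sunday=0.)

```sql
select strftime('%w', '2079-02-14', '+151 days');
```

6

First apply '+151 days': 2079-02-14 → 2079-07-15.
2079-07-15 is a Saturday; with Sunday=0 that is 6.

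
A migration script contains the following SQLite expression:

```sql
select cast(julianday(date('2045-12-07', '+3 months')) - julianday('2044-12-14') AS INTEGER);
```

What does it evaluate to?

448

Adding +3 months to 2045-12-07 gives 2046-03-07.
17 days remain in December 2044 after the 14th (31 − 14).
Full months from January 2045 through February 2046 contribute their day counts.
Then 7 days into March 2046.
Total: 17 + 31 + 28 + 31 + 30 + 31 + 30 + 31 + 31 + 30 + 31 + 30 + 31 + 31 + 28 + 7 = 448.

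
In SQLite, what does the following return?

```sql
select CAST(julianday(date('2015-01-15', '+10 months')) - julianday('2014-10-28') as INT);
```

Adding +10 months to 2015-01-15 gives 2015-11-15.
3 days remain in October 2014 after the 28th (31 − 28).
Full months from November 2014 through October 2015 contribute their day counts.
Then 15 days into November 2015.
Total: 3 + 30 + 31 + 31 + 28 + 31 + 30 + 31 + 30 + 31 + 31 + 30 + 31 + 15 = 383.

383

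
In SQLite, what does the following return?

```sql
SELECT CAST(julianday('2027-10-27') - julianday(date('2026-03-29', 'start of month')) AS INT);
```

605

`start of month` rewinds 2026-03-29 to 2026-03-01.
30 days remain in March 2026 after the 1st (31 − 1).
Full months from April 2026 through September 2027 contribute their day counts.
Then 27 days into October 2027.
Total: 30 + 30 + 31 + 30 + 31 + 31 + 30 + 31 + 30 + 31 + 31 + 28 + 31 + 30 + 31 + 30 + 31 + 31 + 30 + 27 = 605.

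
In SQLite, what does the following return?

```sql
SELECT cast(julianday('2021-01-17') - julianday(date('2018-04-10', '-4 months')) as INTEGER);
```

1134

Adding -4 months to 2018-04-10 gives 2017-12-10.
21 days remain in December 2017 after the 10th (31 − 10).
Full months from January 2018 through December 2020 contribute their day counts.
Then 17 days into January 2021.
Total: 21 + 31 + 28 + 31 + 30 + 31 + 30 + 31 + 31 + 30 + 31 + 30 + 31 + 31 + 28 + 31 + 30 + 31 + 30 + 31 + 31 + 30 + 31 + 30 + 31 + 31 + 29 + 31 + 30 + 31 + 30 + 31 + 31 + 30 + 31 + 30 + 31 + 17 = 1134.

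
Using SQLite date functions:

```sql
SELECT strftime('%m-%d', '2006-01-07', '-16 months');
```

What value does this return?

09-07

First apply '-16 months': 2006-01-07 → 2004-09-07.
`%m-%d` extracts the month-day: 09-07.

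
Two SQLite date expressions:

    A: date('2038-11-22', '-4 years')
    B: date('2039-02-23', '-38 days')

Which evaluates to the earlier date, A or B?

A = 2034-11-22.
B = 2039-01-16.
A is earlier.

A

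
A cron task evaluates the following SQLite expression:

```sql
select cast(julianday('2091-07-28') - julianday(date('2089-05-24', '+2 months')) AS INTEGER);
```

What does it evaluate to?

734

Adding +2 months to 2089-05-24 gives 2089-07-24.
7 days remain in July 2089 after the 24th (31 − 24).
Full months from August 2089 through June 2091 contribute their day counts.
Then 28 days into July 2091.
Total: 7 + 31 + 30 + 31 + 30 + 31 + 31 + 28 + 31 + 30 + 31 + 30 + 31 + 31 + 30 + 31 + 30 + 31 + 31 + 28 + 31 + 30 + 31 + 30 + 28 = 734.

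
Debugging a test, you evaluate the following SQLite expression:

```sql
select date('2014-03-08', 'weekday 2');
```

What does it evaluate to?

`weekday 2` advances to the next Tuesday; 2014-03-08 is a Saturday, so it moves forward to 2014-03-11.

2014-03-11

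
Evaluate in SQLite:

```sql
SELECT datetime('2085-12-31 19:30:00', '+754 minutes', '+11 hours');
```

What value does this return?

754 minutes = 12h 34m; +754 minutes from 2085-12-31 19:30:00 is 2086-01-01 08:04:00 (crosses midnight).
+11 hours from 2086-01-01 08:04:00 is 2086-01-01 19:04:00.

2086-01-01 19:04:00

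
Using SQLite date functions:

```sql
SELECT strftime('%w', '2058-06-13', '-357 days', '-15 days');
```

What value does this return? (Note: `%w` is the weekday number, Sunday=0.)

3

First apply '-357 days', '-15 days': 2058-06-13 → 2057-06-06.
2057-06-06 is a Wednesday; with Sunday=0 that is 3.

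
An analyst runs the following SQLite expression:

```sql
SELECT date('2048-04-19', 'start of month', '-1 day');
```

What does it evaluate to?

2048-03-31

`start of month` rewinds 2048-04-19 to 2048-04-01.
Going back 1 day from 2048-04-01 reaches 2048-03-31 (last day of March, 31 days).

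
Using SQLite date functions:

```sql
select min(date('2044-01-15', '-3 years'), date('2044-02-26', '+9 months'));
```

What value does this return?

date('2044-01-15', '-3 years') → 2041-01-15.
date('2044-02-26', '+9 months') → 2044-11-26.
Earlier of the two is 2041-01-15.

2041-01-15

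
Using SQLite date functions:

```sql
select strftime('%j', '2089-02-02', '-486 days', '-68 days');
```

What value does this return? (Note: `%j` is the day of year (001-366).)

First apply '-486 days', '-68 days': 2089-02-02 → 2087-07-29.
Day-of-year for 2087-07-29: days since 2087-01-01 inclusive = 210, zero-padded to 210.

210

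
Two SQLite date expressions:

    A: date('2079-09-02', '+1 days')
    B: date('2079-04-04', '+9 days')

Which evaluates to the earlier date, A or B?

B

A = 2079-09-03.
B = 2079-04-13.
B is earlier.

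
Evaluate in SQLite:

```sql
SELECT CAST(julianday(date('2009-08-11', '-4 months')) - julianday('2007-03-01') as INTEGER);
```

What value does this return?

Adding -4 months to 2009-08-11 gives 2009-04-11.
30 days remain in March 2007 after the 1st (31 − 1).
Full months from April 2007 through March 2009 contribute their day counts.
Then 11 days into April 2009.
Total: 30 + 30 + 31 + 30 + 31 + 31 + 30 + 31 + 30 + 31 + 31 + 29 + 31 + 30 + 31 + 30 + 31 + 31 + 30 + 31 + 30 + 31 + 31 + 28 + 31 + 11 = 772.

772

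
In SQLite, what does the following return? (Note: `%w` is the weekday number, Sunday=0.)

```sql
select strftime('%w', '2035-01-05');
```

5

2035-01-05 is a Friday; with Sunday=0 that is 5.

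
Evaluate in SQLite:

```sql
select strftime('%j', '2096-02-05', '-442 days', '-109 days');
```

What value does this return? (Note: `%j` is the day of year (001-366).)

First apply '-442 days', '-109 days': 2096-02-05 → 2094-08-03.
Day-of-year for 2094-08-03: days since 2094-01-01 inclusive = 215, zero-padded to 215.

215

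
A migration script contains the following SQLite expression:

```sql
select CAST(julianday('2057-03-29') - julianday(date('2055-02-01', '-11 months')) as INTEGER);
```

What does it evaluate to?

Adding -11 months to 2055-02-01 gives 2054-03-01.
30 days remain in March 2054 after the 1st (31 − 1).
Full months from April 2054 through February 2057 contribute their day counts.
Then 29 days into March 2057.
Total: 30 + 30 + 31 + 30 + 31 + 31 + 30 + 31 + 30 + 31 + 31 + 28 + 31 + 30 + 31 + 30 + 31 + 31 + 30 + 31 + 30 + 31 + 31 + 29 + 31 + 30 + 31 + 30 + 31 + 31 + 30 + 31 + 30 + 31 + 31 + 28 + 29 = 1124.

1124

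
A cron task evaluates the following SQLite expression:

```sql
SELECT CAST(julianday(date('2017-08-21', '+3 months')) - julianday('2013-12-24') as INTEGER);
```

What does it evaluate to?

Adding +3 months to 2017-08-21 gives 2017-11-21.
7 days remain in December 2013 after the 24th (31 − 24).
Full months from January 2014 through October 2017 contribute their day counts.
Then 21 days into November 2017.
Total: 7 + 31 + 28 + 31 + 30 + 31 + 30 + 31 + 31 + 30 + 31 + 30 + 31 + 31 + 28 + 31 + 30 + 31 + 30 + 31 + 31 + 30 + 31 + 30 + 31 + 31 + 29 + 31 + 30 + 31 + 30 + 31 + 31 + 30 + 31 + 30 + 31 + 31 + 28 + 31 + 30 + 31 + 30 + 31 + 31 + 30 + 31 + 21 = 1428.

1428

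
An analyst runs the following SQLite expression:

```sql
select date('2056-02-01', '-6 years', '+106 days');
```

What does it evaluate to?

Adding -6 years to 2056-02-01 gives 2050-02-01.
Applying '+106 days' to 2050-02-01: counting 106 days forward gives 2050-05-18.

2050-05-18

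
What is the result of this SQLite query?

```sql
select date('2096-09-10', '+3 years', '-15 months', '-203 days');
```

2097-11-19

Adding +3 years to 2096-09-10 gives 2099-09-10.
Adding -15 months to 2099-09-10 gives 2098-06-10.
Applying '-203 days' to 2098-06-10: counting 203 days back gives 2097-11-19.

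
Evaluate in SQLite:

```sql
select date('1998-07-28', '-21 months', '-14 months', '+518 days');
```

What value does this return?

Adding -21 months to 1998-07-28 gives 1996-10-28.
Adding -14 months to 1996-10-28 gives 1995-08-28.
Applying '+518 days' to 1995-08-28: counting 518 days forward gives 1997-01-27.

1997-01-27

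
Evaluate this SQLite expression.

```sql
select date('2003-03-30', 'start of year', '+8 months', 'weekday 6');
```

2003-09-06

`start of year` rewinds 2003-03-30 to 2003-01-01.
Adding +8 months to 2003-01-01 gives 2003-09-01.
`weekday 6` advances to the next Saturday; 2003-09-01 is a Monday, so it moves forward to 2003-09-06.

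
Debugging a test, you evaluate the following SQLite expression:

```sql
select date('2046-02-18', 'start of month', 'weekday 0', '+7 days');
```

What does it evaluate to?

`start of month` rewinds 2046-02-18 to 2046-02-01.
`weekday 0` advances to the next Sunday; 2046-02-01 is a Thursday, so it moves forward to 2046-02-04.
Advancing 7 more days within February lands on 2046-02-11.

2046-02-11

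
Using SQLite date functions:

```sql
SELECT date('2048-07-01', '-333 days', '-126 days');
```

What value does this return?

Applying '-333 days' to 2048-07-01: counting 333 days back gives 2047-08-03.
Applying '-126 days' to 2047-08-03: counting 126 days back gives 2047-03-30.

2047-03-30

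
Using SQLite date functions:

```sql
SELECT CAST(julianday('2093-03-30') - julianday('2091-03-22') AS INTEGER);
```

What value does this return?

739

9 days remain in March 2091 after the 22nd (31 − 22).
Full months from April 2091 through February 2093 contribute their day counts.
Then 30 days into March 2093.
Total: 9 + 30 + 31 + 30 + 31 + 31 + 30 + 31 + 30 + 31 + 31 + 29 + 31 + 30 + 31 + 30 + 31 + 31 + 30 + 31 + 30 + 31 + 31 + 28 + 30 = 739.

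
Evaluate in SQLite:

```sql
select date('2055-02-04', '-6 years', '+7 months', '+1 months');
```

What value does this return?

Adding -6 years to 2055-02-04 gives 2049-02-04.
Adding +7 months to 2049-02-04 gives 2049-09-04.
Adding +1 month to 2049-09-04 gives 2049-10-04.

2049-10-04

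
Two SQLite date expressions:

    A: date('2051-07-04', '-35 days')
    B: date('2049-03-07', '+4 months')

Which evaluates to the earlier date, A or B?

A = 2051-05-30.
B = 2049-07-07.
B is earlier.

B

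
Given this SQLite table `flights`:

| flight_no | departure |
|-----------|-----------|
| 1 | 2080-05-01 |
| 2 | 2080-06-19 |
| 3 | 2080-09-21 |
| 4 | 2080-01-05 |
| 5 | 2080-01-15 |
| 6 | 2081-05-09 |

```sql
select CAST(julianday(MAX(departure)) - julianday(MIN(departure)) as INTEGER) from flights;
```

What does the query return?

490

MIN = 2080-01-05, MAX = 2081-05-09.
26 days remain in January 2080 after the 5th (31 − 5).
Full months from February 2080 through April 2081 contribute their day counts.
Then 9 days into May 2081.
Total: 26 + 29 + 31 + 30 + 31 + 30 + 31 + 31 + 30 + 31 + 30 + 31 + 31 + 28 + 31 + 30 + 9 = 490.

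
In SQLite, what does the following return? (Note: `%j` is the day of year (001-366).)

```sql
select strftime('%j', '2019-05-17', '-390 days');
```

First apply '-390 days': 2019-05-17 → 2018-04-22.
Day-of-year for 2018-04-22: days since 2018-01-01 inclusive = 112, zero-padded to 112.

112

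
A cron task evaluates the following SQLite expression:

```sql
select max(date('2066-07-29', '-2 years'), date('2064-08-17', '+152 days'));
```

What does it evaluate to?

2065-01-16

date('2066-07-29', '-2 years') → 2064-07-29.
date('2064-08-17', '+152 days') → 2065-01-16.
Later of the two is 2065-01-16.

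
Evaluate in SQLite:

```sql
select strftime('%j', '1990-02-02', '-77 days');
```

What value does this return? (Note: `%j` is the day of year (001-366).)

321

First apply '-77 days': 1990-02-02 → 1989-11-17.
Day-of-year for 1989-11-17: days since 1989-01-01 inclusive = 321, zero-padded to 321.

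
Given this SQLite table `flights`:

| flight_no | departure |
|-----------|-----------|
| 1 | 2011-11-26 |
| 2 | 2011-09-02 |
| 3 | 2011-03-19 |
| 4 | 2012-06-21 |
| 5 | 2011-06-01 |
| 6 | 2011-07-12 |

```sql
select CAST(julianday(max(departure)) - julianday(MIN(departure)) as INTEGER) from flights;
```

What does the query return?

460

MIN = 2011-03-19, MAX = 2012-06-21.
12 days remain in March 2011 after the 19th (31 − 19).
Full months from April 2011 through May 2012 contribute their day counts.
Then 21 days into June 2012.
Total: 12 + 30 + 31 + 30 + 31 + 31 + 30 + 31 + 30 + 31 + 31 + 29 + 31 + 30 + 31 + 21 = 460.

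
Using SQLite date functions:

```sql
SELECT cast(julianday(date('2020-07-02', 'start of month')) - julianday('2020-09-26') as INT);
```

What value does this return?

`start of month` rewinds 2020-07-02 to 2020-07-01.
30 days remain in July 2020 after the 1st (31 − 1).
August 2020: 31 days.
Then 26 days into September 2020.
Total: 30 + 31 + 26 = 87.
The subtraction is earlier − later, so the result is −87 → -87.

-87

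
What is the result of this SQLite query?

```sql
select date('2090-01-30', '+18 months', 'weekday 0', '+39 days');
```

Adding +18 months to 2090-01-30 gives 2091-07-30.
`weekday 0` advances to the next Sunday; 2091-07-30 is a Monday, so it moves forward to 2091-08-05.
August 2091 has 31 days; 26 remain after the 5th, so 27 days reach 2091-09-01.
Advancing 12 more days within September lands on 2091-09-13.

2091-09-13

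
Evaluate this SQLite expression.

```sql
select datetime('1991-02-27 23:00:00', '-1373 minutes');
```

1373 minutes = 22h 53m; -1373 minutes from 1991-02-27 23:00:00 is 1991-02-27 00:07:00.

1991-02-27 00:07:00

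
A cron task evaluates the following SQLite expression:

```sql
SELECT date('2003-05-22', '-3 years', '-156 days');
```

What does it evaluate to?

1999-12-18

Adding -3 years to 2003-05-22 gives 2000-05-22.
Applying '-156 days' to 2000-05-22: counting 156 days back gives 1999-12-18.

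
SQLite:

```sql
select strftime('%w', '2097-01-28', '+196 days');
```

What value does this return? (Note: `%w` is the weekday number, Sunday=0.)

1

First apply '+196 days': 2097-01-28 → 2097-08-12.
2097-08-12 is a Monday; with Sunday=0 that is 1.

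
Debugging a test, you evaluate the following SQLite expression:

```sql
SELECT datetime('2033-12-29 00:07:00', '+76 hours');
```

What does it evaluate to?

+76 hours from 2033-12-29 00:07:00 is 2034-01-01 04:07:00 (crosses midnight).

2034-01-01 04:07:00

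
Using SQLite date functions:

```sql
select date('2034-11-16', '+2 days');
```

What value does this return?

2034-11-18

Advancing 2 more days within November lands on 2034-11-18.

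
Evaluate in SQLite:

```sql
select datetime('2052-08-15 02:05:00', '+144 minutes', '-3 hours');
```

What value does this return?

144 minutes = 2h 24m; +144 minutes from 2052-08-15 02:05:00 is 2052-08-15 04:29:00.
-3 hours from 2052-08-15 04:29:00 is 2052-08-15 01:29:00.

2052-08-15 01:29:00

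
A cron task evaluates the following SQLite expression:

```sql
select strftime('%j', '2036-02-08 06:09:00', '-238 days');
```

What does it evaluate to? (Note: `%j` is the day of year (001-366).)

166

First apply '-238 days': 2036-02-08 06:09:00 → 2035-06-15 06:09:00.
Day-of-year for 2035-06-15: days since 2035-01-01 inclusive = 166, zero-padded to 166.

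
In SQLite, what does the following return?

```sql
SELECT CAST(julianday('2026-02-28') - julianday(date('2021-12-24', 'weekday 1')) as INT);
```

1524

`weekday 1` advances to the next Monday; 2021-12-24 is a Friday, so it moves forward to 2021-12-27.
4 days remain in December 2021 after the 27th (31 − 27).
Full months from January 2022 through January 2026 contribute their day counts.
Then 28 days into February 2026.
Total: 4 + 31 + 28 + 31 + 30 + 31 + 30 + 31 + 31 + 30 + 31 + 30 + 31 + 31 + 28 + 31 + 30 + 31 + 30 + 31 + 31 + 30 + 31 + 30 + 31 + 31 + 29 + 31 + 30 + 31 + 30 + 31 + 31 + 30 + 31 + 30 + 31 + 31 + 28 + 31 + 30 + 31 + 30 + 31 + 31 + 30 + 31 + 30 + 31 + 31 + 28 = 1524.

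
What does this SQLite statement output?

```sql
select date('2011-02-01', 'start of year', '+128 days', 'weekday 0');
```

2011-05-15

`start of year` rewinds 2011-02-01 to 2011-01-01.
Applying '+128 days' to 2011-01-01: counting 128 days forward gives 2011-05-09.
`weekday 0` advances to the next Sunday; 2011-05-09 is a Monday, so it moves forward to 2011-05-15.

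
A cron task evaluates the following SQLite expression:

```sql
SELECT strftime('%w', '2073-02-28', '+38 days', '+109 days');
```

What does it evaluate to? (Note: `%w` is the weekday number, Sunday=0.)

First apply '+38 days', '+109 days': 2073-02-28 → 2073-07-25.
2073-07-25 is a Tuesday; with Sunday=0 that is 2.

2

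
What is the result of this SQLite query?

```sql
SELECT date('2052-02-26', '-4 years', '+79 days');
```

Adding -4 years to 2052-02-26 gives 2048-02-26.
Applying '+79 days' to 2048-02-26: counting 79 days forward gives 2048-05-15.

2048-05-15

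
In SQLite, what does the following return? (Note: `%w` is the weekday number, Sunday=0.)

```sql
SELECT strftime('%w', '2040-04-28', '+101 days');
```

2

First apply '+101 days': 2040-04-28 → 2040-08-07.
2040-08-07 is a Tuesday; with Sunday=0 that is 2.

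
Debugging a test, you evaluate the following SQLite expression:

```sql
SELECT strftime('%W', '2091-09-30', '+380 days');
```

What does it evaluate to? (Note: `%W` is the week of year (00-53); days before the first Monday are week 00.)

First apply '+380 days': 2091-09-30 → 2092-10-14.
2092-10-14 is a Tuesday. SQLite's %W counts Mondays since the year started; the result is 41.

41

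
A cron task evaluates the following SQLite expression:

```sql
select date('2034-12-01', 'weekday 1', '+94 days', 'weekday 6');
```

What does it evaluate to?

`weekday 1` advances to the next Monday; 2034-12-01 is a Friday, so it moves forward to 2034-12-04.
Applying '+94 days' to 2034-12-04: counting 94 days forward gives 2035-03-08.
`weekday 6` advances to the next Saturday; 2035-03-08 is a Thursday, so it moves forward to 2035-03-10.

2035-03-10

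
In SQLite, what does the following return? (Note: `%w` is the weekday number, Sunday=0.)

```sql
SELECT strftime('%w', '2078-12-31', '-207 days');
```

First apply '-207 days': 2078-12-31 → 2078-06-07.
2078-06-07 is a Tuesday; with Sunday=0 that is 2.

2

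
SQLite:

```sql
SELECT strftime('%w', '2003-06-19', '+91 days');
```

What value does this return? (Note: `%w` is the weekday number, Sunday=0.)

4

First apply '+91 days': 2003-06-19 → 2003-09-18.
2003-09-18 is a Thursday; with Sunday=0 that is 4.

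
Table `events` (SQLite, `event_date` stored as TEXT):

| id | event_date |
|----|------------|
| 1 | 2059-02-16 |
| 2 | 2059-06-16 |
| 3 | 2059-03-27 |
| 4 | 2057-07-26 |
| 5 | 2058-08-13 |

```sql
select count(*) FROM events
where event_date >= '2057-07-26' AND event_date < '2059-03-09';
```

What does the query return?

3

Rows in [2057-07-26, 2059-03-09): 2059-02-16, 2057-07-26, 2058-08-13 → 3 rows.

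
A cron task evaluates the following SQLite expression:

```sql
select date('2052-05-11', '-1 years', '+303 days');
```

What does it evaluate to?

Adding -1 year to 2052-05-11 gives 2051-05-11.
Applying '+303 days' to 2051-05-11: counting 303 days forward gives 2052-03-09.

2052-03-09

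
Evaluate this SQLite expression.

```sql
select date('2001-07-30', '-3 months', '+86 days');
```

Adding -3 months to 2001-07-30 gives 2001-04-30.
Applying '+86 days' to 2001-04-30: counting 86 days forward gives 2001-07-25.

2001-07-25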